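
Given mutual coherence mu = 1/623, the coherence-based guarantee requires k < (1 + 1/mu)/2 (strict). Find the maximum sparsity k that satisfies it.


1/mu = 623.
1 + 1/mu = 624.
(1 + 1/mu)/2 = 312 is an integer and the inequality is strict, so k_max = 312 - 1 = 311.

311


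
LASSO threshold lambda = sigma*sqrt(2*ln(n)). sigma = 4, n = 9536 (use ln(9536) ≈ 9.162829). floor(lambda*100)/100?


ln(9536) ≈ 9.162829.
2*ln(n) ≈ 18.325658.
sqrt(2*ln(n)) ≈ sqrt(18.325658) ≈ 4.280848.
lambda ≈ 4*4.280848 = 17.123392.
floor(lambda*100)/100 = 17.12.

17.12


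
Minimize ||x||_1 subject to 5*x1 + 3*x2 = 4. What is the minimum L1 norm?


Axis intercepts:
  x1 = 4/5, x2 = 0: L1 = 4/5
  x1 = 0, x2 = 4/3: L1 = 4/3
x* = (4/5, 0)
||x*||_1 = 4/5.

4/5


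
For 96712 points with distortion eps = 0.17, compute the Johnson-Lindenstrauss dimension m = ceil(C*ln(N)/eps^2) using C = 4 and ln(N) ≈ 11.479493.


ln(96712) ≈ 11.479493.
eps^2 = 0.17^2 = 0.0289.
C*ln(N)/eps^2 ≈ 4*11.479493/0.0289 ≈ 1588.8572.
m = ceil(1588.8572) = 1589.

1589


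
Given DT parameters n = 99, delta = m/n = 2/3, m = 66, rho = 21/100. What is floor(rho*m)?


m = 2/3*99 = 66.
rho = 21/100.
rho*m = 21/100*66 = 13.86.
k = floor(13.86) = 13.

13


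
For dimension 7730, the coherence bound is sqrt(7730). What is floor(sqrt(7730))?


87^2 = 7569 <= 7730 < 7744 = 88^2, so 87 <= sqrt(7730) < 88.
floor(sqrt(7730)) = 87.

87


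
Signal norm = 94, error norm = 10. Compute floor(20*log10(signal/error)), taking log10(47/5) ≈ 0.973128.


||x||/||e|| = 94/10 = 47/5.
log10(47/5) ≈ 0.973128.
20*log10(||x||/||e||) ≈ 20*0.973128 = 19.46256.
floor(19.46256) = 19.

19


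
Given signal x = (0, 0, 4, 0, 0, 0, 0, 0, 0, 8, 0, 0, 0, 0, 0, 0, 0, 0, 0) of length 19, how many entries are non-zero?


Non-zero positions: [2, 9].
Sparsity = 2.

2


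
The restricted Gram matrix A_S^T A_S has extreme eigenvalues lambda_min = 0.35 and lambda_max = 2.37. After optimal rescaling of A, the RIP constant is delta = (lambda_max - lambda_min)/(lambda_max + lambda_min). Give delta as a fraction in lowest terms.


lambda_max - lambda_min = 2.37 - 0.35 = 2.02.
lambda_max + lambda_min = 2.37 + 0.35 = 2.72.
delta = 2.02/2.72 = 202/272 = 101/136.

101/136


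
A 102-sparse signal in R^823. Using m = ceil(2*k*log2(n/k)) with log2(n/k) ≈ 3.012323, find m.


log2(n/k) = log2(823/102) ≈ 3.012323.
2*k*log2(n/k) ≈ 2*102*3.012323 = 614.513892.
m = ceil(614.513892) = 615.

615


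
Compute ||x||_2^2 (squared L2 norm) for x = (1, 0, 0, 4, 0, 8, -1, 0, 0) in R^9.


Non-zero entries: [(0, 1), (3, 4), (5, 8), (6, -1)]
Squares: [1, 16, 64, 1]
||x||_2^2 = sum = 82.

82


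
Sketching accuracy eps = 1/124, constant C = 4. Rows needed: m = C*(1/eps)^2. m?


1/eps = 124.
(1/eps)^2 = 15376.
m = 4*15376 = 61504.

61504


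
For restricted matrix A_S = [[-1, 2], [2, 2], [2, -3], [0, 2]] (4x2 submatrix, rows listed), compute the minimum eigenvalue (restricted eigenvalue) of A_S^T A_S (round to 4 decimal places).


A_S^T A_S = [[9, -4], [-4, 21]].
trace = 30.
det = 173.
disc = trace^2 - 4*det = 900 - 4*173 = 208.
sqrt(208) ≈ 14.422205.
lam_min = (30 - sqrt(208))/2 ≈ (30 - 14.422205)/2 = 7.7888975 ≈ 7.7889.

7.7889


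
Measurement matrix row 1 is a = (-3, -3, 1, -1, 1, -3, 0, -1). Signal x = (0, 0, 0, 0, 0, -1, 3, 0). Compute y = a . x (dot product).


Non-zero terms: ['-3*-1', '0*3']
Products: [3, 0]
y = sum = 3.

3


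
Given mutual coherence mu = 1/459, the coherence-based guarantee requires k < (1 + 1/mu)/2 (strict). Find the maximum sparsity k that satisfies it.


1/mu = 459.
1 + 1/mu = 460.
(1 + 1/mu)/2 = 230 is an integer and the inequality is strict, so k_max = 230 - 1 = 229.

229


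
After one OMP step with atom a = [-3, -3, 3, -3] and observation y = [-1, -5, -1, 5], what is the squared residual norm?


a^T a = 36.
a^T y = 0.
coeff = 0/36 = 0.
||r||^2 = 52.

52


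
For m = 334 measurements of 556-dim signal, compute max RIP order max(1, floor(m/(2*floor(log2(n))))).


floor(log2(556)) = 9.
2*9 = 18.
m/(2*floor(log2(n))) = 334/18 ≈ 18.5556.
floor = 18.
k = max(1, 18) = 18.

18


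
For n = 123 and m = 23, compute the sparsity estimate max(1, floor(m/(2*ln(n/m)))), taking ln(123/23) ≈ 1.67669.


n/m = 123/23.
ln(n/m) ≈ 1.67669.
2*ln(n/m) ≈ 3.35338.
m/(2*ln(n/m)) ≈ 23/3.35338 ≈ 6.8588.
floor = 6.
k_max = max(1, 6) = 6.

6


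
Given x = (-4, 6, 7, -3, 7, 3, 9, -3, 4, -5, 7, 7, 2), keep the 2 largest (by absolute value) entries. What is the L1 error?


Sorted |x_i| descending: [9, 7, 7, 7, 7, 6, 5, 4, 4, 3, 3, 3, 2]
Keep top 2: [9, 7]
Tail entries: [7, 7, 7, 6, 5, 4, 4, 3, 3, 3, 2]
L1 error = sum of tail = 51.

51


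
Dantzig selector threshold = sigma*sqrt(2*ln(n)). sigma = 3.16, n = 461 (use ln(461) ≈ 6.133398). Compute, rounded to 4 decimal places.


ln(461) ≈ 6.133398.
2*ln(n) ≈ 12.266796.
sqrt(2*ln(n)) ≈ sqrt(12.266796) ≈ 3.502399.
threshold ≈ 3.16*3.502399 = 11.06758084 ≈ 11.0676.

11.0676


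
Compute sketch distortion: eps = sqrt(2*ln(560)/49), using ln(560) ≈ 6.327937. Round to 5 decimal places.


ln(560) ≈ 6.327937.
2*ln(N)/m ≈ 2*6.327937/49 ≈ 0.25828314.
eps = sqrt(0.25828314) ≈ 0.5082156 ≈ 0.50822.

0.50822


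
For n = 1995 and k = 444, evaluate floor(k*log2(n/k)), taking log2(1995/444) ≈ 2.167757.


log2(n/k) = log2(1995/444) ≈ 2.167757.
k*log2(n/k) ≈ 444*2.167757 = 962.484108.
floor(962.484108) = 962.

962


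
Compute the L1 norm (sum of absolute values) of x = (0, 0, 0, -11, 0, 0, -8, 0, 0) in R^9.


Non-zero entries: [(3, -11), (6, -8)]
Absolute values: [11, 8]
||x||_1 = sum = 19.

19


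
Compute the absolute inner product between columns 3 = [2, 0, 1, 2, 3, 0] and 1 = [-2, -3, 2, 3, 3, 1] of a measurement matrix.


Inner product: 2*-2 + 0*-3 + 1*2 + 2*3 + 3*3 + 0*1
Products: [-4, 0, 2, 6, 9, 0]
Sum = 13.
|dot| = 13.

13


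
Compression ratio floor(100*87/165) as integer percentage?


100*m/n = 100*87/165 ≈ 52.7273.
floor = 52.

52


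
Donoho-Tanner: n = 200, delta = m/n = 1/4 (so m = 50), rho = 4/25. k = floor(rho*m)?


m = 1/4*200 = 50.
rho = 4/25.
rho*m = 4/25*50 = 8.
k = floor(8) = 8.

8


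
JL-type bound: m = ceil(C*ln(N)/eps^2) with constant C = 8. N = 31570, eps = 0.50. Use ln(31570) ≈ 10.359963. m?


ln(31570) ≈ 10.359963.
eps^2 = 0.50^2 = 0.25.
C*ln(N)/eps^2 ≈ 8*10.359963/0.25 ≈ 331.5188.
m = ceil(331.5188) = 332.

332


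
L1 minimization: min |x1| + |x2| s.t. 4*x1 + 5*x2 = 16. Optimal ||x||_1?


Axis intercepts:
  x1 = 4, x2 = 0: L1 = 4
  x1 = 0, x2 = 16/5: L1 = 16/5
x* = (0, 16/5)
||x*||_1 = 16/5.

16/5


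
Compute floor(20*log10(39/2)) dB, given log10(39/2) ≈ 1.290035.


||x||/||e|| = 39/2.
log10(39/2) ≈ 1.290035.
20*log10(||x||/||e||) ≈ 20*1.290035 = 25.8007.
floor(25.8007) = 25.

25


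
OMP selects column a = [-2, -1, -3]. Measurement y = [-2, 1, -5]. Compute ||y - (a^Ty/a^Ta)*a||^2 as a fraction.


a^T a = 14.
a^T y = 18.
coeff = 18/14 = 9/7.
||r||^2 = 48/7.

48/7


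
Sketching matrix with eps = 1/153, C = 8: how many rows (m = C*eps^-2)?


1/eps = 153.
(1/eps)^2 = 23409.
m = 8*23409 = 187272.

187272


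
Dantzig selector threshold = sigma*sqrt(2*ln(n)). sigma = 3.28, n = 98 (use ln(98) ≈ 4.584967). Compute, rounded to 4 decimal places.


ln(98) ≈ 4.584967.
2*ln(n) ≈ 9.169934.
sqrt(2*ln(n)) ≈ sqrt(9.169934) ≈ 3.02819.
threshold ≈ 3.28*3.02819 = 9.9324632 ≈ 9.9325.

9.9325


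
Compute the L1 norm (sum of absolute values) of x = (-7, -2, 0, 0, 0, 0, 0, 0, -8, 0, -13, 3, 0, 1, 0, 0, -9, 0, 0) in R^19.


Non-zero entries: [(0, -7), (1, -2), (8, -8), (10, -13), (11, 3), (13, 1), (16, -9)]
Absolute values: [7, 2, 8, 13, 3, 1, 9]
||x||_1 = sum = 43.

43


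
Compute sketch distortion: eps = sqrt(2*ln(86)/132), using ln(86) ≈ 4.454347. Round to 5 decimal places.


ln(86) ≈ 4.454347.
2*ln(N)/m ≈ 2*4.454347/132 ≈ 0.06749011.
eps = sqrt(0.06749011) ≈ 0.2597886 ≈ 0.25979.

0.25979


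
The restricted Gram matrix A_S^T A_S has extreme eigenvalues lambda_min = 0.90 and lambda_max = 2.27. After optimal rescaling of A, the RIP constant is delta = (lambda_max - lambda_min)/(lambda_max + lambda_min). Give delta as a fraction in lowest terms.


lambda_max - lambda_min = 2.27 - 0.90 = 1.37.
lambda_max + lambda_min = 2.27 + 0.90 = 3.17.
delta = 1.37/3.17 = 137/317.

137/317


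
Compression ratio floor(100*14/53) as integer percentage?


100*m/n = 100*14/53 ≈ 26.4151.
floor = 26.

26


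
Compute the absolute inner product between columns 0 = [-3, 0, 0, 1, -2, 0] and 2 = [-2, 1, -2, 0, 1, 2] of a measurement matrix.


Inner product: -3*-2 + 0*1 + 0*-2 + 1*0 + -2*1 + 0*2
Products: [6, 0, 0, 0, -2, 0]
Sum = 4.
|dot| = 4.

4


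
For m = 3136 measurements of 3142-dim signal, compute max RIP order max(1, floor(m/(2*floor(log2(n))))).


floor(log2(3142)) = 11.
2*11 = 22.
m/(2*floor(log2(n))) = 3136/22 ≈ 142.5455.
floor = 142.
k = max(1, 142) = 142.

142


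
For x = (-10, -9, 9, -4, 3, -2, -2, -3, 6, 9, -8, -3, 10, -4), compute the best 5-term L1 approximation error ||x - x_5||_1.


Sorted |x_i| descending: [10, 10, 9, 9, 9, 8, 6, 4, 4, 3, 3, 3, 2, 2]
Keep top 5: [10, 10, 9, 9, 9]
Tail entries: [8, 6, 4, 4, 3, 3, 3, 2, 2]
L1 error = sum of tail = 35.

35


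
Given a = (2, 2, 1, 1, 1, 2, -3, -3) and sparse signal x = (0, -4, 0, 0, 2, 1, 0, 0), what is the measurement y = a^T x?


Non-zero terms: ['2*-4', '1*2', '2*1']
Products: [-8, 2, 2]
y = sum = -4.

-4


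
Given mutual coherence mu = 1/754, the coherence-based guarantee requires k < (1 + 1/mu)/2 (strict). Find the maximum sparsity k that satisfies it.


1/mu = 754.
1 + 1/mu = 755.
(1 + 1/mu)/2 = 377.5 is not an integer, so k_max = floor(377.5) = 377.

377


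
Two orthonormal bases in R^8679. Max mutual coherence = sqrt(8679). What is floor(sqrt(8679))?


93^2 = 8649 <= 8679 < 8836 = 94^2, so 93 <= sqrt(8679) < 94.
floor(sqrt(8679)) = 93.

93


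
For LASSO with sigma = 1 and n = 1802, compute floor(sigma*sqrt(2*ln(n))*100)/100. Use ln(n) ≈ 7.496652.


ln(1802) ≈ 7.496652.
2*ln(n) ≈ 14.993304.
sqrt(2*ln(n)) ≈ sqrt(14.993304) ≈ 3.872119.
lambda ≈ 1*3.872119 = 3.872119.
floor(lambda*100)/100 = 3.87.

3.87


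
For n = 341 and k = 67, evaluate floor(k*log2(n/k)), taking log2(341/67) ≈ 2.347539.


log2(n/k) = log2(341/67) ≈ 2.347539.
k*log2(n/k) ≈ 67*2.347539 = 157.285113.
floor(157.285113) = 157.

157


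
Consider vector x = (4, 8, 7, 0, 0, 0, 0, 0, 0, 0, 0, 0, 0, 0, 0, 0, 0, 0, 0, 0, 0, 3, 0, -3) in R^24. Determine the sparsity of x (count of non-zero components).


Non-zero positions: [0, 1, 2, 21, 23].
Sparsity = 5.

5


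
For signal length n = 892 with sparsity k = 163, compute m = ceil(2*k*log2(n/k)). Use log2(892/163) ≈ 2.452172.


log2(n/k) = log2(892/163) ≈ 2.452172.
2*k*log2(n/k) ≈ 2*163*2.452172 = 799.408072.
m = ceil(799.408072) = 800.

800


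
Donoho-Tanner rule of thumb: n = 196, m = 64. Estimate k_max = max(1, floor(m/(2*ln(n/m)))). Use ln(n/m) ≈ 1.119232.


n/m = 196/64 = 49/16.
ln(n/m) ≈ 1.119232.
2*ln(n/m) ≈ 2.238464.
m/(2*ln(n/m)) ≈ 64/2.238464 ≈ 28.591.
floor = 28.
k_max = max(1, 28) = 28.

28


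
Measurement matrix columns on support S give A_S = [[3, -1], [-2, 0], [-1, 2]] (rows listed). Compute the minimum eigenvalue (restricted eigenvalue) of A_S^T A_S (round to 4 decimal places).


A_S^T A_S = [[14, -5], [-5, 5]].
trace = 19.
det = 45.
disc = trace^2 - 4*det = 361 - 4*45 = 181.
sqrt(181) ≈ 13.453624.
lam_min = (19 - sqrt(181))/2 ≈ (19 - 13.453624)/2 = 2.773188 ≈ 2.7732.

2.7732


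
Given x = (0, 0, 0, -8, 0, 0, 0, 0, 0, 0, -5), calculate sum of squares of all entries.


Non-zero entries: [(3, -8), (10, -5)]
Squares: [64, 25]
||x||_2^2 = sum = 89.

89


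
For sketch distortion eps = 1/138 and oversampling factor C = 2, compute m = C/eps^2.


1/eps = 138.
(1/eps)^2 = 19044.
m = 2*19044 = 38088.

38088


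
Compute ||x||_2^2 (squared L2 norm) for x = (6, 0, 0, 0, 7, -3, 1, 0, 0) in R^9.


Non-zero entries: [(0, 6), (4, 7), (5, -3), (6, 1)]
Squares: [36, 49, 9, 1]
||x||_2^2 = sum = 95.

95


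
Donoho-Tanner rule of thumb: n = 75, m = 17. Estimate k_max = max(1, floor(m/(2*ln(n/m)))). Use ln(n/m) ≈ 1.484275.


n/m = 75/17.
ln(n/m) ≈ 1.484275.
2*ln(n/m) ≈ 2.96855.
m/(2*ln(n/m)) ≈ 17/2.96855 ≈ 5.7267.
floor = 5.
k_max = max(1, 5) = 5.

5


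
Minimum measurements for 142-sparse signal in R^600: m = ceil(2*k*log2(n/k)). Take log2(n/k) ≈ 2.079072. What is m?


log2(n/k) = log2(600/142) ≈ 2.079072.
2*k*log2(n/k) ≈ 2*142*2.079072 = 590.456448.
m = ceil(590.456448) = 591.

591


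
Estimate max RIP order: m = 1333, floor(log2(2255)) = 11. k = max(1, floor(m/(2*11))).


floor(log2(2255)) = 11.
2*11 = 22.
m/(2*floor(log2(n))) = 1333/22 ≈ 60.5909.
floor = 60.
k = max(1, 60) = 60.

60


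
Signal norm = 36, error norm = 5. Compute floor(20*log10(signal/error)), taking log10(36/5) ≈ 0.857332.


||x||/||e|| = 36/5.
log10(36/5) ≈ 0.857332.
20*log10(||x||/||e||) ≈ 20*0.857332 = 17.14664.
floor(17.14664) = 17.

17


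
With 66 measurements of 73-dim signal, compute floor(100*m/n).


100*m/n = 100*66/73 ≈ 90.411.
floor = 90.

90


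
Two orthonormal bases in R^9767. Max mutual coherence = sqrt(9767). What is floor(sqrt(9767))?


98^2 = 9604 <= 9767 < 9801 = 99^2, so 98 <= sqrt(9767) < 99.
floor(sqrt(9767)) = 98.

98


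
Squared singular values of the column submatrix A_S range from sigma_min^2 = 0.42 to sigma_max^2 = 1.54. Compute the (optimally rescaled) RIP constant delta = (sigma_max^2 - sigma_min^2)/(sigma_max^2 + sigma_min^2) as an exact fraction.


lambda_max - lambda_min = 1.54 - 0.42 = 1.12.
lambda_max + lambda_min = 1.54 + 0.42 = 1.96.
delta = 1.12/1.96 = 112/196 = 4/7.

4/7


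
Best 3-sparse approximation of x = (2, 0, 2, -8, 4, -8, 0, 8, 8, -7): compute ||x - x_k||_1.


Sorted |x_i| descending: [8, 8, 8, 8, 7, 4, 2, 2, 0, 0]
Keep top 3: [8, 8, 8]
Tail entries: [8, 7, 4, 2, 2, 0, 0]
L1 error = sum of tail = 23.

23


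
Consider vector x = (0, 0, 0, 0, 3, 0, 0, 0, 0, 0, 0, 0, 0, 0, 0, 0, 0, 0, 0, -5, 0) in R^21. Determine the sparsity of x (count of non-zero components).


Non-zero positions: [4, 19].
Sparsity = 2.

2


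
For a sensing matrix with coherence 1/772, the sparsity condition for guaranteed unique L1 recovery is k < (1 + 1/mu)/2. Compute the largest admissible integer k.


1/mu = 772.
1 + 1/mu = 773.
(1 + 1/mu)/2 = 386.5 is not an integer, so k_max = floor(386.5) = 386.

386


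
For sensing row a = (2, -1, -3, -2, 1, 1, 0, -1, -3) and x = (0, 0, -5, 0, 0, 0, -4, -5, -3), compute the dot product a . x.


Non-zero terms: ['-3*-5', '0*-4', '-1*-5', '-3*-3']
Products: [15, 0, 5, 9]
y = sum = 29.

29


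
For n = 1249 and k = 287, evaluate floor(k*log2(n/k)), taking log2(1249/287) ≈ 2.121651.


log2(n/k) = log2(1249/287) ≈ 2.121651.
k*log2(n/k) ≈ 287*2.121651 = 608.913837.
floor(608.913837) = 608.

608


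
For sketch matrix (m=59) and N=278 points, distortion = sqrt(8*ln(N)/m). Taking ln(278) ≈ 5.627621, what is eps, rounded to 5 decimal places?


ln(278) ≈ 5.627621.
8*ln(N)/m ≈ 8*5.627621/59 ≈ 0.76306725.
eps = sqrt(0.76306725) ≈ 0.8735372 ≈ 0.87354.

0.87354


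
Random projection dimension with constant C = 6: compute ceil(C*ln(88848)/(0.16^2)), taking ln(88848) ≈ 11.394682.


ln(88848) ≈ 11.394682.
eps^2 = 0.16^2 = 0.0256.
C*ln(N)/eps^2 ≈ 6*11.394682/0.0256 ≈ 2670.6286.
m = ceil(2670.6286) = 2671.

2671


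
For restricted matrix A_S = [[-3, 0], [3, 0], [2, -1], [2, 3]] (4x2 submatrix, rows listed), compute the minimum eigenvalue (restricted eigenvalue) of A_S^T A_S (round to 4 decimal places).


A_S^T A_S = [[26, 4], [4, 10]].
trace = 36.
det = 244.
disc = trace^2 - 4*det = 1296 - 4*244 = 320.
sqrt(320) ≈ 17.888544.
lam_min = (36 - sqrt(320))/2 ≈ (36 - 17.888544)/2 = 9.055728 ≈ 9.0557.

9.0557


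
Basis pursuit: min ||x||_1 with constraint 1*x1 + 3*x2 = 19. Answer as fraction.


Axis intercepts:
  x1 = 19, x2 = 0: L1 = 19
  x1 = 0, x2 = 19/3: L1 = 19/3
x* = (0, 19/3)
||x*||_1 = 19/3.

19/3


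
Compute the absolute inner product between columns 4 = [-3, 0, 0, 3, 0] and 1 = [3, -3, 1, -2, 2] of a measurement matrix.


Inner product: -3*3 + 0*-3 + 0*1 + 3*-2 + 0*2
Products: [-9, 0, 0, -6, 0]
Sum = -15.
|dot| = 15.

15


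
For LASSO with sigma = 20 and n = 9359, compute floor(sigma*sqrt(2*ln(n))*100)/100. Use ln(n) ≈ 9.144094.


ln(9359) ≈ 9.144094.
2*ln(n) ≈ 18.288188.
sqrt(2*ln(n)) ≈ sqrt(18.288188) ≈ 4.276469.
lambda ≈ 20*4.276469 = 85.52938.
floor(lambda*100)/100 = 85.52.

85.52


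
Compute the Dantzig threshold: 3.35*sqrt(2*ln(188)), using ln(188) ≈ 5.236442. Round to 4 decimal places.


ln(188) ≈ 5.236442.
2*ln(n) ≈ 10.472884.
sqrt(2*ln(n)) ≈ sqrt(10.472884) ≈ 3.236184.
threshold ≈ 3.35*3.236184 = 10.8412164 ≈ 10.8412.

10.8412


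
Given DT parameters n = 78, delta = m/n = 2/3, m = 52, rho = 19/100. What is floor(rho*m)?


m = 2/3*78 = 52.
rho = 19/100.
rho*m = 19/100*52 = 9.88.
k = floor(9.88) = 9.

9


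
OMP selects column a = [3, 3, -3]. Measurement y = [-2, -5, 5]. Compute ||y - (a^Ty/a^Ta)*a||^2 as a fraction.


a^T a = 27.
a^T y = -36.
coeff = -36/27 = -4/3.
||r||^2 = 6.

6


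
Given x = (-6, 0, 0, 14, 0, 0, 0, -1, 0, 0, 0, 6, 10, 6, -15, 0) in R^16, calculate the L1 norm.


Non-zero entries: [(0, -6), (3, 14), (7, -1), (11, 6), (12, 10), (13, 6), (14, -15)]
Absolute values: [6, 14, 1, 6, 10, 6, 15]
||x||_1 = sum = 58.

58


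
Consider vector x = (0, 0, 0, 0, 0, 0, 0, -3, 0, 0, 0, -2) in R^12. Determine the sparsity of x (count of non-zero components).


Non-zero positions: [7, 11].
Sparsity = 2.

2


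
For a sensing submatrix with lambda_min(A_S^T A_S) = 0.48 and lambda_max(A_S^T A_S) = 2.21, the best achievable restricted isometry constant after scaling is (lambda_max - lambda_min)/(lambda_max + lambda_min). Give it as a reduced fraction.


lambda_max - lambda_min = 2.21 - 0.48 = 1.73.
lambda_max + lambda_min = 2.21 + 0.48 = 2.69.
delta = 1.73/2.69 = 173/269.

173/269


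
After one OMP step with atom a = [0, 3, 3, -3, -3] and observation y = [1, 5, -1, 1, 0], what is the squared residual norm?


a^T a = 36.
a^T y = 9.
coeff = 9/36 = 1/4.
||r||^2 = 103/4.

103/4


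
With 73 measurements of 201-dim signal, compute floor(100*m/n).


100*m/n = 100*73/201 ≈ 36.3184.
floor = 36.

36


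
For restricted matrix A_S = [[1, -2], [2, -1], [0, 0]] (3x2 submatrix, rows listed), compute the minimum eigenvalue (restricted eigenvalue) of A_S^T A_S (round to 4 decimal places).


A_S^T A_S = [[5, -4], [-4, 5]].
trace = 10.
det = 9.
disc = trace^2 - 4*det = 100 - 4*9 = 64.
sqrt(64) = 8.
lam_min = (10 - 8)/2 = 1 = 1.0000.

1.0000


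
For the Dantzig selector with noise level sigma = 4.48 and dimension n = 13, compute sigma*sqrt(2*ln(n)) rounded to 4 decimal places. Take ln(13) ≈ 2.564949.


ln(13) ≈ 2.564949.
2*ln(n) ≈ 5.129898.
sqrt(2*ln(n)) ≈ sqrt(5.129898) ≈ 2.264928.
threshold ≈ 4.48*2.264928 = 10.14687744 ≈ 10.1469.

10.1469


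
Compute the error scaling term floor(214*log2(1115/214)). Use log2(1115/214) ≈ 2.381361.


log2(n/k) = log2(1115/214) ≈ 2.381361.
k*log2(n/k) ≈ 214*2.381361 = 509.611254.
floor(509.611254) = 509.

509


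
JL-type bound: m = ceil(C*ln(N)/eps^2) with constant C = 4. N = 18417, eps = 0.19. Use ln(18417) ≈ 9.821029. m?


ln(18417) ≈ 9.821029.
eps^2 = 0.19^2 = 0.0361.
C*ln(N)/eps^2 ≈ 4*9.821029/0.0361 ≈ 1088.2027.
m = ceil(1088.2027) = 1089.

1089


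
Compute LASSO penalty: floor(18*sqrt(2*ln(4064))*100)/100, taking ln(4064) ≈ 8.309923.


ln(4064) ≈ 8.309923.
2*ln(n) ≈ 16.619846.
sqrt(2*ln(n)) ≈ sqrt(16.619846) ≈ 4.076745.
lambda ≈ 18*4.076745 = 73.38141.
floor(lambda*100)/100 = 73.38.

73.38


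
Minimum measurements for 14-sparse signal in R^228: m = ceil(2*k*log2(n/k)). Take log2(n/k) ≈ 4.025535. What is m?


log2(n/k) = log2(228/14) ≈ 4.025535.
2*k*log2(n/k) ≈ 2*14*4.025535 = 112.71498.
m = ceil(112.71498) = 113.

113


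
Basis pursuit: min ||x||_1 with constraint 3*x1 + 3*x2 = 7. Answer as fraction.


Axis intercepts:
  x1 = 7/3, x2 = 0: L1 = 7/3
  x1 = 0, x2 = 7/3: L1 = 7/3
x* = (7/3, 0)
||x*||_1 = 7/3.

7/3


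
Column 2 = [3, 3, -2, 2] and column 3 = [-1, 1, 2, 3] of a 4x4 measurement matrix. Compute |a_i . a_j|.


Inner product: 3*-1 + 3*1 + -2*2 + 2*3
Products: [-3, 3, -4, 6]
Sum = 2.
|dot| = 2.

2


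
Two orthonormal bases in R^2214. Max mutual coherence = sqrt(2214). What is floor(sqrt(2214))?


47^2 = 2209 <= 2214 < 2304 = 48^2, so 47 <= sqrt(2214) < 48.
floor(sqrt(2214)) = 47.

47


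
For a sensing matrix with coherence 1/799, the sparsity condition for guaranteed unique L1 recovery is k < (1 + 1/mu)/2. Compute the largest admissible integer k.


1/mu = 799.
1 + 1/mu = 800.
(1 + 1/mu)/2 = 400 is an integer and the inequality is strict, so k_max = 400 - 1 = 399.

399


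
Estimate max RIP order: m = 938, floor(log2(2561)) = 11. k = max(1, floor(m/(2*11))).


floor(log2(2561)) = 11.
2*11 = 22.
m/(2*floor(log2(n))) = 938/22 ≈ 42.6364.
floor = 42.
k = max(1, 42) = 42.

42


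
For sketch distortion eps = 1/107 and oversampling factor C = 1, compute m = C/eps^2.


1/eps = 107.
(1/eps)^2 = 11449.
m = 1*11449 = 11449.

11449


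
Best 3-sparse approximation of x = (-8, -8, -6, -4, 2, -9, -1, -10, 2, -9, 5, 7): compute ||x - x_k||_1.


Sorted |x_i| descending: [10, 9, 9, 8, 8, 7, 6, 5, 4, 2, 2, 1]
Keep top 3: [10, 9, 9]
Tail entries: [8, 8, 7, 6, 5, 4, 2, 2, 1]
L1 error = sum of tail = 43.

43


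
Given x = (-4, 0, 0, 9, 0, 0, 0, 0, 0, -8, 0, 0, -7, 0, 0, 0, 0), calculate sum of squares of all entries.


Non-zero entries: [(0, -4), (3, 9), (9, -8), (12, -7)]
Squares: [16, 81, 64, 49]
||x||_2^2 = sum = 210.

210


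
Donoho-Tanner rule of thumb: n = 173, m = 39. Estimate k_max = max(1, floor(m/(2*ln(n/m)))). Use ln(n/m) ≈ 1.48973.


n/m = 173/39.
ln(n/m) ≈ 1.48973.
2*ln(n/m) ≈ 2.97946.
m/(2*ln(n/m)) ≈ 39/2.97946 ≈ 13.0896.
floor = 13.
k_max = max(1, 13) = 13.

13


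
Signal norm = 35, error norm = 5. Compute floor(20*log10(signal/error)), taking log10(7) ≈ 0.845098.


||x||/||e|| = 35/5 = 7.
log10(7) ≈ 0.845098.
20*log10(||x||/||e||) ≈ 20*0.845098 = 16.90196.
floor(16.90196) = 16.

16


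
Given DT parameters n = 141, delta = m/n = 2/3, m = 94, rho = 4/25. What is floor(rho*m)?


m = 2/3*141 = 94.
rho = 4/25.
rho*m = 4/25*94 = 15.04.
k = floor(15.04) = 15.

15


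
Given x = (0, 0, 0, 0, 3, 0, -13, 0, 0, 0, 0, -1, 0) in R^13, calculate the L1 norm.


Non-zero entries: [(4, 3), (6, -13), (11, -1)]
Absolute values: [3, 13, 1]
||x||_1 = sum = 17.

17


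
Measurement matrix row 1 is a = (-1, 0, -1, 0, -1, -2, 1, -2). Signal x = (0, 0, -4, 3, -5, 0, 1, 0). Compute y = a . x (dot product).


Non-zero terms: ['-1*-4', '0*3', '-1*-5', '1*1']
Products: [4, 0, 5, 1]
y = sum = 10.

10


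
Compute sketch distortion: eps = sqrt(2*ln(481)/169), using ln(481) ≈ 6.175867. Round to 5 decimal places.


ln(481) ≈ 6.175867.
2*ln(N)/m ≈ 2*6.175867/169 ≈ 0.07308718.
eps = sqrt(0.07308718) ≈ 0.2703464 ≈ 0.27035.

0.27035


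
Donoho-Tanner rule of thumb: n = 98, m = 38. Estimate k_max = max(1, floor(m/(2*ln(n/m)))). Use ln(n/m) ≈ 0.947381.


n/m = 98/38 = 49/19.
ln(n/m) ≈ 0.947381.
2*ln(n/m) ≈ 1.894762.
m/(2*ln(n/m)) ≈ 38/1.894762 ≈ 20.0553.
floor = 20.
k_max = max(1, 20) = 20.

20


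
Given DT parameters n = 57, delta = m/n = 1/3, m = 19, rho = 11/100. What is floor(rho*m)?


m = 1/3*57 = 19.
rho = 11/100.
rho*m = 11/100*19 = 2.09.
k = floor(2.09) = 2.

2


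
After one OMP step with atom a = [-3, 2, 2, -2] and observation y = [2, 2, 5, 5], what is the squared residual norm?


a^T a = 21.
a^T y = -2.
coeff = -2/21 = -2/21.
||r||^2 = 1214/21.

1214/21


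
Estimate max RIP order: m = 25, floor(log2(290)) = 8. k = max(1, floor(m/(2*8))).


floor(log2(290)) = 8.
2*8 = 16.
m/(2*floor(log2(n))) = 25/16 ≈ 1.5625.
floor = 1.
k = max(1, 1) = 1.

1


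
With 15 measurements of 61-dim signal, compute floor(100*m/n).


100*m/n = 100*15/61 ≈ 24.5902.
floor = 24.

24


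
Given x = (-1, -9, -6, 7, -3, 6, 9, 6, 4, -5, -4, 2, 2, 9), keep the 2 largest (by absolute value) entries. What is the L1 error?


Sorted |x_i| descending: [9, 9, 9, 7, 6, 6, 6, 5, 4, 4, 3, 2, 2, 1]
Keep top 2: [9, 9]
Tail entries: [9, 7, 6, 6, 6, 5, 4, 4, 3, 2, 2, 1]
L1 error = sum of tail = 55.

55


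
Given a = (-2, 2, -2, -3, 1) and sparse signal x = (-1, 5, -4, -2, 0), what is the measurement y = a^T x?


Non-zero terms: ['-2*-1', '2*5', '-2*-4', '-3*-2']
Products: [2, 10, 8, 6]
y = sum = 26.

26


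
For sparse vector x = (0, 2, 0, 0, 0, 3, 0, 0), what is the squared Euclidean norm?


Non-zero entries: [(1, 2), (5, 3)]
Squares: [4, 9]
||x||_2^2 = sum = 13.

13


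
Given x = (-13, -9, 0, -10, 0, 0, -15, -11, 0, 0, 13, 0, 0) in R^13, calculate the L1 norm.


Non-zero entries: [(0, -13), (1, -9), (3, -10), (6, -15), (7, -11), (10, 13)]
Absolute values: [13, 9, 10, 15, 11, 13]
||x||_1 = sum = 71.

71


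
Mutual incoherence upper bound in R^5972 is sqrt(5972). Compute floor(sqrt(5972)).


77^2 = 5929 <= 5972 < 6084 = 78^2, so 77 <= sqrt(5972) < 78.
floor(sqrt(5972)) = 77.

77


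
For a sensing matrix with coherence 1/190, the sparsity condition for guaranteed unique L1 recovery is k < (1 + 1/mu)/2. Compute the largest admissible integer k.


1/mu = 190.
1 + 1/mu = 191.
(1 + 1/mu)/2 = 95.5 is not an integer, so k_max = floor(95.5) = 95.

95


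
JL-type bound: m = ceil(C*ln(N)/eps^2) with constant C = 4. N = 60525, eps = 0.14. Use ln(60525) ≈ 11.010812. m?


ln(60525) ≈ 11.010812.
eps^2 = 0.14^2 = 0.0196.
C*ln(N)/eps^2 ≈ 4*11.010812/0.0196 ≈ 2247.1045.
m = ceil(2247.1045) = 2248.

2248


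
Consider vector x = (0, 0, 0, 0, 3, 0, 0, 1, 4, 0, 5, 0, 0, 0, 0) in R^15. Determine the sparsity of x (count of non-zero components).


Non-zero positions: [4, 7, 8, 10].
Sparsity = 4.

4


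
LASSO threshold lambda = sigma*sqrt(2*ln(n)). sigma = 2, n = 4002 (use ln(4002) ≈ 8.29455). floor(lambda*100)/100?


ln(4002) ≈ 8.29455.
2*ln(n) ≈ 16.5891.
sqrt(2*ln(n)) ≈ sqrt(16.5891) ≈ 4.072972.
lambda ≈ 2*4.072972 = 8.145944.
floor(lambda*100)/100 = 8.14.

8.14


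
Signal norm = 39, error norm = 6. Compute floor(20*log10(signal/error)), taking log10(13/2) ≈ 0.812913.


||x||/||e|| = 39/6 = 13/2.
log10(13/2) ≈ 0.812913.
20*log10(||x||/||e||) ≈ 20*0.812913 = 16.25826.
floor(16.25826) = 16.

16


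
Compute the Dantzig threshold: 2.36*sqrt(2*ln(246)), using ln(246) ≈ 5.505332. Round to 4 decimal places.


ln(246) ≈ 5.505332.
2*ln(n) ≈ 11.010664.
sqrt(2*ln(n)) ≈ sqrt(11.010664) ≈ 3.318232.
threshold ≈ 2.36*3.318232 = 7.83102752 ≈ 7.8310.

7.8310


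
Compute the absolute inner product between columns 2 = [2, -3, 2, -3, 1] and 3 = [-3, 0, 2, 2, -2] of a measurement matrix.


Inner product: 2*-3 + -3*0 + 2*2 + -3*2 + 1*-2
Products: [-6, 0, 4, -6, -2]
Sum = -10.
|dot| = 10.

10


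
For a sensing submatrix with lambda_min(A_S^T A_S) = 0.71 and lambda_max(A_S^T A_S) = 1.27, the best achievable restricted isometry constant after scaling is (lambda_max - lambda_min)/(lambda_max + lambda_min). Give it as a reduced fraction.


lambda_max - lambda_min = 1.27 - 0.71 = 0.56.
lambda_max + lambda_min = 1.27 + 0.71 = 1.98.
delta = 0.56/1.98 = 56/198 = 28/99.

28/99


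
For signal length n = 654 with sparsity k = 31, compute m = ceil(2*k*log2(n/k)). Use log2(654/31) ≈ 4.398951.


log2(n/k) = log2(654/31) ≈ 4.398951.
2*k*log2(n/k) ≈ 2*31*4.398951 = 272.734962.
m = ceil(272.734962) = 273.

273


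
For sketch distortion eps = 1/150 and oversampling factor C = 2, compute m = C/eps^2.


1/eps = 150.
(1/eps)^2 = 22500.
m = 2*22500 = 45000.

45000


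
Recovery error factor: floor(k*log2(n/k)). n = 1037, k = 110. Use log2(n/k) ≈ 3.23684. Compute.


log2(n/k) = log2(1037/110) ≈ 3.23684.
k*log2(n/k) ≈ 110*3.23684 = 356.0524.
floor(356.0524) = 356.

356


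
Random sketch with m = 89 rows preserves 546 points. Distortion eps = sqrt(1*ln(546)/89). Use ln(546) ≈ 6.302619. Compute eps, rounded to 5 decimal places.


ln(546) ≈ 6.302619.
1*ln(N)/m ≈ 1*6.302619/89 ≈ 0.07081594.
eps = sqrt(0.07081594) ≈ 0.2661126 ≈ 0.26611.

0.26611


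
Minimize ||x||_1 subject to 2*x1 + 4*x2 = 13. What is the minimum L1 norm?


Axis intercepts:
  x1 = 13/2, x2 = 0: L1 = 13/2
  x1 = 0, x2 = 13/4: L1 = 13/4
x* = (0, 13/4)
||x*||_1 = 13/4.

13/4


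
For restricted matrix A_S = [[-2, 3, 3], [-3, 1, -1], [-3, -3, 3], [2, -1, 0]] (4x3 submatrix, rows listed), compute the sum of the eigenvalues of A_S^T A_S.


Sum of eigenvalues of A_S^T A_S = trace(A_S^T A_S) = sum of squared column norms of A_S.
A_S^T A_S diagonal: [26, 20, 19].
trace = 26 + 20 + 19 = 65.

65


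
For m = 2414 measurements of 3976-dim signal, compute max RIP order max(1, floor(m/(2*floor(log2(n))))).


floor(log2(3976)) = 11.
2*11 = 22.
m/(2*floor(log2(n))) = 2414/22 ≈ 109.7273.
floor = 109.
k = max(1, 109) = 109.

109


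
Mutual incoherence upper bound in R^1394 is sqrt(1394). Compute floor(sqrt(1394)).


37^2 = 1369 <= 1394 < 1444 = 38^2, so 37 <= sqrt(1394) < 38.
floor(sqrt(1394)) = 37.

37


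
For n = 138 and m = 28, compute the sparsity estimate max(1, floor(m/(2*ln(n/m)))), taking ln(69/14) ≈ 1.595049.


n/m = 138/28 = 69/14.
ln(n/m) ≈ 1.595049.
2*ln(n/m) ≈ 3.190098.
m/(2*ln(n/m)) ≈ 28/3.190098 ≈ 8.7772.
floor = 8.
k_max = max(1, 8) = 8.

8


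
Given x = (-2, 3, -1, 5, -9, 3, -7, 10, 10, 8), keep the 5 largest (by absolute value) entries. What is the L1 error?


Sorted |x_i| descending: [10, 10, 9, 8, 7, 5, 3, 3, 2, 1]
Keep top 5: [10, 10, 9, 8, 7]
Tail entries: [5, 3, 3, 2, 1]
L1 error = sum of tail = 14.

14


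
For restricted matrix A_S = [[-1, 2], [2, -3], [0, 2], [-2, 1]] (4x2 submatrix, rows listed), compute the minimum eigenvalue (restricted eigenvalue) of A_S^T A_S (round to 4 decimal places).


A_S^T A_S = [[9, -10], [-10, 18]].
trace = 27.
det = 62.
disc = trace^2 - 4*det = 729 - 4*62 = 481.
sqrt(481) ≈ 21.931712.
lam_min = (27 - sqrt(481))/2 ≈ (27 - 21.931712)/2 = 2.534144 ≈ 2.5341.

2.5341


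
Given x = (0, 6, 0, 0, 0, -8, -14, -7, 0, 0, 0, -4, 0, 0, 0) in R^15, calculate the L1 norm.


Non-zero entries: [(1, 6), (5, -8), (6, -14), (7, -7), (11, -4)]
Absolute values: [6, 8, 14, 7, 4]
||x||_1 = sum = 39.

39


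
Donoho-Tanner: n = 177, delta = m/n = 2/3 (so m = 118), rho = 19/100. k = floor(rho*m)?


m = 2/3*177 = 118.
rho = 19/100.
rho*m = 19/100*118 = 22.42.
k = floor(22.42) = 22.

22


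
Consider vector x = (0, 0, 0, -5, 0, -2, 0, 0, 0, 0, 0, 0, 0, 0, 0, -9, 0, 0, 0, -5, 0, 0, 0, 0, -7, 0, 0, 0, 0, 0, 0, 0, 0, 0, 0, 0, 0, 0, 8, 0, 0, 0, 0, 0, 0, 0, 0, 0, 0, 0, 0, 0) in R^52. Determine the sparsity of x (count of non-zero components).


Non-zero positions: [3, 5, 15, 19, 24, 38].
Sparsity = 6.

6


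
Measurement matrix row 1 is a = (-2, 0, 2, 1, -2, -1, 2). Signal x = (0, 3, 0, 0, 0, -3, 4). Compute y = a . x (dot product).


Non-zero terms: ['0*3', '-1*-3', '2*4']
Products: [0, 3, 8]
y = sum = 11.

11


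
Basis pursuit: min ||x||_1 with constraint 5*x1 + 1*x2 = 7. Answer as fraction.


Axis intercepts:
  x1 = 7/5, x2 = 0: L1 = 7/5
  x1 = 0, x2 = 7: L1 = 7
x* = (7/5, 0)
||x*||_1 = 7/5.

7/5


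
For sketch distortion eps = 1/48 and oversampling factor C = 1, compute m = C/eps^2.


1/eps = 48.
(1/eps)^2 = 2304.
m = 1*2304 = 2304.

2304


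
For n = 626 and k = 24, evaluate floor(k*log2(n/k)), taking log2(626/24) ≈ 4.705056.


log2(n/k) = log2(626/24) ≈ 4.705056.
k*log2(n/k) ≈ 24*4.705056 = 112.921344.
floor(112.921344) = 112.

112


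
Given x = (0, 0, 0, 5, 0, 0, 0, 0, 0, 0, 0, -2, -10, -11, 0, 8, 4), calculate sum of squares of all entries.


Non-zero entries: [(3, 5), (11, -2), (12, -10), (13, -11), (15, 8), (16, 4)]
Squares: [25, 4, 100, 121, 64, 16]
||x||_2^2 = sum = 330.

330


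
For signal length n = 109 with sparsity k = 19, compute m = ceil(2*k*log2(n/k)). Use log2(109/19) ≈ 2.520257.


log2(n/k) = log2(109/19) ≈ 2.520257.
2*k*log2(n/k) ≈ 2*19*2.520257 = 95.769766.
m = ceil(95.769766) = 96.

96


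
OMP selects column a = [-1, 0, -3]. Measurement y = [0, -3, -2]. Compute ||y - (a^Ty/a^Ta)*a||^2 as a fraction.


a^T a = 10.
a^T y = 6.
coeff = 6/10 = 3/5.
||r||^2 = 47/5.

47/5


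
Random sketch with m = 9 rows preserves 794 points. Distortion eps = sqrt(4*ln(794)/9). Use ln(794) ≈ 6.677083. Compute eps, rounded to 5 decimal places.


ln(794) ≈ 6.677083.
4*ln(N)/m ≈ 4*6.677083/9 ≈ 2.96759244.
eps = sqrt(2.96759244) ≈ 1.7226701 ≈ 1.72267.

1.72267


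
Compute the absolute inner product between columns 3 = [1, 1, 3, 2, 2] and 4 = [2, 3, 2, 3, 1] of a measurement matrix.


Inner product: 1*2 + 1*3 + 3*2 + 2*3 + 2*1
Products: [2, 3, 6, 6, 2]
Sum = 19.
|dot| = 19.

19


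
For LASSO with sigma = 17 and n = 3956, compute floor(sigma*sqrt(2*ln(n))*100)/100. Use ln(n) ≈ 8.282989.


ln(3956) ≈ 8.282989.
2*ln(n) ≈ 16.565978.
sqrt(2*ln(n)) ≈ sqrt(16.565978) ≈ 4.070132.
lambda ≈ 17*4.070132 = 69.192244.
floor(lambda*100)/100 = 69.19.

69.19


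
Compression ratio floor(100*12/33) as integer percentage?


100*m/n = 100*12/33 ≈ 36.3636.
floor = 36.

36


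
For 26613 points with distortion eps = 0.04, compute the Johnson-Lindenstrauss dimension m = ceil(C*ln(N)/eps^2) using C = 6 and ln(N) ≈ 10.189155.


ln(26613) ≈ 10.189155.
eps^2 = 0.04^2 = 0.0016.
C*ln(N)/eps^2 ≈ 6*10.189155/0.0016 ≈ 38209.3313.
m = ceil(38209.3313) = 38210.

38210


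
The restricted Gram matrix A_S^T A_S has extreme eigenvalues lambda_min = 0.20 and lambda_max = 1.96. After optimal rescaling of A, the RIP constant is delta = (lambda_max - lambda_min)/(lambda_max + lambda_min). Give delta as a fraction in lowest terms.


lambda_max - lambda_min = 1.96 - 0.20 = 1.76.
lambda_max + lambda_min = 1.96 + 0.20 = 2.16.
delta = 1.76/2.16 = 176/216 = 22/27.

22/27


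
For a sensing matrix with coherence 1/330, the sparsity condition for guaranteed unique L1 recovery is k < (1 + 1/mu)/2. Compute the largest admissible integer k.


1/mu = 330.
1 + 1/mu = 331.
(1 + 1/mu)/2 = 165.5 is not an integer, so k_max = floor(165.5) = 165.

165


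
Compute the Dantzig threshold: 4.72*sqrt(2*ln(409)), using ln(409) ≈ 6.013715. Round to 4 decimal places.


ln(409) ≈ 6.013715.
2*ln(n) ≈ 12.02743.
sqrt(2*ln(n)) ≈ sqrt(12.02743) ≈ 3.468059.
threshold ≈ 4.72*3.468059 = 16.36923848 ≈ 16.3692.

16.3692


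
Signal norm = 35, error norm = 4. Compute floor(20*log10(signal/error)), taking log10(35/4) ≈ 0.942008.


||x||/||e|| = 35/4.
log10(35/4) ≈ 0.942008.
20*log10(||x||/||e||) ≈ 20*0.942008 = 18.84016.
floor(18.84016) = 18.

18


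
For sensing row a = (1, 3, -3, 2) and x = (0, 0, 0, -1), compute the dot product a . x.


Non-zero terms: ['2*-1']
Products: [-2]
y = sum = -2.

-2


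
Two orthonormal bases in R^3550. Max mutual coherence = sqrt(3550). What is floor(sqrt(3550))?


59^2 = 3481 <= 3550 < 3600 = 60^2, so 59 <= sqrt(3550) < 60.
floor(sqrt(3550)) = 59.

59


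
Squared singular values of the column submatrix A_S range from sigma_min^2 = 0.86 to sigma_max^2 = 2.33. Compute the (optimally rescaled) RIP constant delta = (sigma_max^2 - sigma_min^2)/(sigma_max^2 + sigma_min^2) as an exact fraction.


lambda_max - lambda_min = 2.33 - 0.86 = 1.47.
lambda_max + lambda_min = 2.33 + 0.86 = 3.19.
delta = 1.47/3.19 = 147/319.

147/319


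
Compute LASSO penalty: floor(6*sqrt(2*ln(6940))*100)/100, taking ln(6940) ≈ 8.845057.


ln(6940) ≈ 8.845057.
2*ln(n) ≈ 17.690114.
sqrt(2*ln(n)) ≈ sqrt(17.690114) ≈ 4.205962.
lambda ≈ 6*4.205962 = 25.235772.
floor(lambda*100)/100 = 25.23.

25.23


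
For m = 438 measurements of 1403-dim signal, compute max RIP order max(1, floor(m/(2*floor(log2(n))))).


floor(log2(1403)) = 10.
2*10 = 20.
m/(2*floor(log2(n))) = 438/20 ≈ 21.9.
floor = 21.
k = max(1, 21) = 21.

21


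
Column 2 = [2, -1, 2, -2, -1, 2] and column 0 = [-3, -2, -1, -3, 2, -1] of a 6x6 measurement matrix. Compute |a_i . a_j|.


Inner product: 2*-3 + -1*-2 + 2*-1 + -2*-3 + -1*2 + 2*-1
Products: [-6, 2, -2, 6, -2, -2]
Sum = -4.
|dot| = 4.

4


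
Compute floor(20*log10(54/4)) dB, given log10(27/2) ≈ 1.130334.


||x||/||e|| = 54/4 = 27/2.
log10(27/2) ≈ 1.130334.
20*log10(||x||/||e||) ≈ 20*1.130334 = 22.60668.
floor(22.60668) = 22.

22


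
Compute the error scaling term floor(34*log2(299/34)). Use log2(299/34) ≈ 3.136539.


log2(n/k) = log2(299/34) ≈ 3.136539.
k*log2(n/k) ≈ 34*3.136539 = 106.642326.
floor(106.642326) = 106.

106


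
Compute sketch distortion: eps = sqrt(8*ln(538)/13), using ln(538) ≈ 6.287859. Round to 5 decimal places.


ln(538) ≈ 6.287859.
8*ln(N)/m ≈ 8*6.287859/13 ≈ 3.86945169.
eps = sqrt(3.86945169) ≈ 1.9670922 ≈ 1.96709.

1.96709


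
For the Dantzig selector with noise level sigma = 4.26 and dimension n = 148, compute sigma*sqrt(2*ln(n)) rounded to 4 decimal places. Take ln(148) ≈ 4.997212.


ln(148) ≈ 4.997212.
2*ln(n) ≈ 9.994424.
sqrt(2*ln(n)) ≈ sqrt(9.994424) ≈ 3.161396.
threshold ≈ 4.26*3.161396 = 13.46754696 ≈ 13.4675.

13.4675


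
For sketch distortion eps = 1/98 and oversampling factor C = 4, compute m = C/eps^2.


1/eps = 98.
(1/eps)^2 = 9604.
m = 4*9604 = 38416.

38416


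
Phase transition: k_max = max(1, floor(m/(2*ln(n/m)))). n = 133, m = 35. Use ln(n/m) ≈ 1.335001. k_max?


n/m = 133/35 = 19/5.
ln(n/m) ≈ 1.335001.
2*ln(n/m) ≈ 2.670002.
m/(2*ln(n/m)) ≈ 35/2.670002 ≈ 13.1086.
floor = 13.
k_max = max(1, 13) = 13.

13


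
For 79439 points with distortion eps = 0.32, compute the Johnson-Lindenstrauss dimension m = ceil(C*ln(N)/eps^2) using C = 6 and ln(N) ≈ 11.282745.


ln(79439) ≈ 11.282745.
eps^2 = 0.32^2 = 0.1024.
C*ln(N)/eps^2 ≈ 6*11.282745/0.1024 ≈ 661.0983.
m = ceil(661.0983) = 662.

662


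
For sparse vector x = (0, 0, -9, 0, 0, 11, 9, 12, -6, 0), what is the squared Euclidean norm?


Non-zero entries: [(2, -9), (5, 11), (6, 9), (7, 12), (8, -6)]
Squares: [81, 121, 81, 144, 36]
||x||_2^2 = sum = 463.

463


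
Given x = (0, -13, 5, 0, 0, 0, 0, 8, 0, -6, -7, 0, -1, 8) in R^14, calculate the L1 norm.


Non-zero entries: [(1, -13), (2, 5), (7, 8), (9, -6), (10, -7), (12, -1), (13, 8)]
Absolute values: [13, 5, 8, 6, 7, 1, 8]
||x||_1 = sum = 48.

48


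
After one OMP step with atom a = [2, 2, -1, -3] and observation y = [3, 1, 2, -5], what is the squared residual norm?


a^T a = 18.
a^T y = 21.
coeff = 21/18 = 7/6.
||r||^2 = 29/2.

29/2


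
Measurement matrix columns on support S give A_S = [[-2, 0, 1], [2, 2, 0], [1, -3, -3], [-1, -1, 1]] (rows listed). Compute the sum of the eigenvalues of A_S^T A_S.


Sum of eigenvalues of A_S^T A_S = trace(A_S^T A_S) = sum of squared column norms of A_S.
A_S^T A_S diagonal: [10, 14, 11].
trace = 10 + 14 + 11 = 35.

35


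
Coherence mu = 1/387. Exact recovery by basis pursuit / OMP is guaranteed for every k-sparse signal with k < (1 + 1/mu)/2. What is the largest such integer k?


1/mu = 387.
1 + 1/mu = 388.
(1 + 1/mu)/2 = 194 is an integer and the inequality is strict, so k_max = 194 - 1 = 193.

193


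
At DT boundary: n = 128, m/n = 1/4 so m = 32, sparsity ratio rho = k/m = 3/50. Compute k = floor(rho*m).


m = 1/4*128 = 32.
rho = 3/50.
rho*m = 3/50*32 = 1.92.
k = floor(1.92) = 1.

1
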